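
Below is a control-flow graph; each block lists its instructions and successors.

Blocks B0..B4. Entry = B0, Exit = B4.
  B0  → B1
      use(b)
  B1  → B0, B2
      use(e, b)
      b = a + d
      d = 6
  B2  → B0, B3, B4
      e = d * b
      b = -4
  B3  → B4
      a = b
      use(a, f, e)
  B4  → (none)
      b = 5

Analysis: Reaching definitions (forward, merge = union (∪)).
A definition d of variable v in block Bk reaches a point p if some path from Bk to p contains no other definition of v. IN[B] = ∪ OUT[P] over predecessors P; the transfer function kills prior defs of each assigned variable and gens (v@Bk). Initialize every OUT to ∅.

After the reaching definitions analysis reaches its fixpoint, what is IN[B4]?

Fixpoint table:
  B0:  IN={b@B1, b@B2, d@B1, e@B2}  OUT={b@B1, b@B2, d@B1, e@B2}
  B1:  IN={b@B1, b@B2, d@B1, e@B2}  OUT={b@B1, d@B1, e@B2}
  B2:  IN={b@B1, d@B1, e@B2}  OUT={b@B2, d@B1, e@B2}
  B3:  IN={b@B2, d@B1, e@B2}  OUT={a@B3, b@B2, d@B1, e@B2}
  B4:  IN={a@B3, b@B2, d@B1, e@B2}  OUT={a@B3, b@B4, d@B1, e@B2}

Merge at B4: IN[B4] = OUT[B2] ⊔ OUT[B3] = {a@B3, b@B2, d@B1, e@B2}

Answer: {a@B3, b@B2, d@B1, e@B2}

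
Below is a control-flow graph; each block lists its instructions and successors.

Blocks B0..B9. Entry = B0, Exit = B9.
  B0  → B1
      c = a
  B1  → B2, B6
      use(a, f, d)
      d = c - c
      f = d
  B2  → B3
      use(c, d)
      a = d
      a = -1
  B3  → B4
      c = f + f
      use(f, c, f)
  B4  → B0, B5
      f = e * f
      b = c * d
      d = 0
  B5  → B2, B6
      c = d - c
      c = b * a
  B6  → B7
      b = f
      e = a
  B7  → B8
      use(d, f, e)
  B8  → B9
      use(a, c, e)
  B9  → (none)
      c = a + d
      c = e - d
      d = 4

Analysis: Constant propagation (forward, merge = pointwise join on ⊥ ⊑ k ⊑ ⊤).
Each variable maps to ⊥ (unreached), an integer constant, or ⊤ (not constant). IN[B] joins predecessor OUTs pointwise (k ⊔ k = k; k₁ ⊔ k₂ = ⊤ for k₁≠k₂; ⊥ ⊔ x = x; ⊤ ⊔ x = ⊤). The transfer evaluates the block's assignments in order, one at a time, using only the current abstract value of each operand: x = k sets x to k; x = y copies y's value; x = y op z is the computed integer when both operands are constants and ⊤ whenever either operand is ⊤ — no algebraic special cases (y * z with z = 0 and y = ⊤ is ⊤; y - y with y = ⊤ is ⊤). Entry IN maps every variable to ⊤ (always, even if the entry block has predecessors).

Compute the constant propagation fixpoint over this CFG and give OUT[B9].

Converged values:
  B0:   IN=(all ⊤)   OUT=(all ⊤)
  B1:   IN=(all ⊤)   OUT=(all ⊤)
  B2:   IN=(all ⊤)   OUT={a:-1; rest ⊤}
  B3:   IN={a:-1; rest ⊤}   OUT={a:-1; rest ⊤}
  B4:   IN={a:-1; rest ⊤}   OUT={a:-1, d:0; rest ⊤}
  B5:   IN={a:-1, d:0; rest ⊤}   OUT={a:-1, d:0; rest ⊤}
  B6:   IN=(all ⊤)   OUT=(all ⊤)
  B7:   IN=(all ⊤)   OUT=(all ⊤)
  B8:   IN=(all ⊤)   OUT=(all ⊤)
  B9:   IN=(all ⊤)   OUT={d:4; rest ⊤}

Merge at B9: IN[B9] = OUT[B8] = {a: ⊤, b: ⊤, c: ⊤, d: ⊤, e: ⊤, f: ⊤}
Applying B9's transfer function to that IN value gives OUT[B9] (row B9 above).

Answer: {a: ⊤, b: ⊤, c: ⊤, d: 4, e: ⊤, f: ⊤}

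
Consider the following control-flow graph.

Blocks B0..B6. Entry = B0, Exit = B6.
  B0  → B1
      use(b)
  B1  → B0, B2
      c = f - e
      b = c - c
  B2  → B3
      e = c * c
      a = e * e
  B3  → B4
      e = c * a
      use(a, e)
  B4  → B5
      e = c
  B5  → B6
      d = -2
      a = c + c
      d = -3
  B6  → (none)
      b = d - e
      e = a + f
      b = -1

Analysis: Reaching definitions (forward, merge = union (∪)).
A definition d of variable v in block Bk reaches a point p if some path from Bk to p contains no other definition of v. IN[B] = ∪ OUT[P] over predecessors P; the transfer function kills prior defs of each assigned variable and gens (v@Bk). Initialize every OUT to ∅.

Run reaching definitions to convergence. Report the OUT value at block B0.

Per-block solution:
  B0:   IN={b@B1, c@B1}   OUT={b@B1, c@B1}
  B1:   IN={b@B1, c@B1}   OUT={b@B1, c@B1}
  B2:   IN={b@B1, c@B1}   OUT={a@B2, b@B1, c@B1, e@B2}
  B3:   IN={a@B2, b@B1, c@B1, e@B2}   OUT={a@B2, b@B1, c@B1, e@B3}
  B4:   IN={a@B2, b@B1, c@B1, e@B3}   OUT={a@B2, b@B1, c@B1, e@B4}
  B5:   IN={a@B2, b@B1, c@B1, e@B4}   OUT={a@B5, b@B1, c@B1, d@B5, e@B4}
  B6:   IN={a@B5, b@B1, c@B1, d@B5, e@B4}   OUT={a@B5, b@B6, c@B1, d@B5, e@B6}

Merge at B0 (entry node, so the boundary value {} is joined with the incoming edge(s)): IN[B0] = {} ⊔ OUT[B1] = {b@B1, c@B1}
Applying B0's transfer function to that IN value gives OUT[B0] (row B0 above).

Answer: {b@B1, c@B1}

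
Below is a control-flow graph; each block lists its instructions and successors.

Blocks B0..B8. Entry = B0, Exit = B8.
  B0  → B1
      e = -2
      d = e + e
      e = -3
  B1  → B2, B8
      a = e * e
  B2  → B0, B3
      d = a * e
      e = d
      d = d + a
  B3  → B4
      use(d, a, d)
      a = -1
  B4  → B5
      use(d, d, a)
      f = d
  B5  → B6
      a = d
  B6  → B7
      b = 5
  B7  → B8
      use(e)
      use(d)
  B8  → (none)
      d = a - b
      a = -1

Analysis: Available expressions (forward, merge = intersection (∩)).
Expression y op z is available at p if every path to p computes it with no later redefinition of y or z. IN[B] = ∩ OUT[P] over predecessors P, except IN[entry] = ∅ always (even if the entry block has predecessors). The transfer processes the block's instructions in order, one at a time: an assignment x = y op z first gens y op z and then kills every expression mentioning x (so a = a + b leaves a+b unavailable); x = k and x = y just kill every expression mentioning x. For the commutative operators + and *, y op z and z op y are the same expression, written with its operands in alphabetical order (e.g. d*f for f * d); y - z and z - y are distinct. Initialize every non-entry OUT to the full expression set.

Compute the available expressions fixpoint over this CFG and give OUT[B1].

Per-block solution:
  B0:  IN={}  OUT={}
  B1:  IN={}  OUT={e*e}
  B2:  IN={e*e}  OUT={}
  B3:  IN={}  OUT={}
  B4:  IN={}  OUT={}
  B5:  IN={}  OUT={}
  B6:  IN={}  OUT={}
  B7:  IN={}  OUT={}
  B8:  IN={}  OUT={}

Merge at B1: IN[B1] = OUT[B0] = {}
Applying B1's transfer function to that IN value gives OUT[B1] (row B1 above).

Answer: {e*e}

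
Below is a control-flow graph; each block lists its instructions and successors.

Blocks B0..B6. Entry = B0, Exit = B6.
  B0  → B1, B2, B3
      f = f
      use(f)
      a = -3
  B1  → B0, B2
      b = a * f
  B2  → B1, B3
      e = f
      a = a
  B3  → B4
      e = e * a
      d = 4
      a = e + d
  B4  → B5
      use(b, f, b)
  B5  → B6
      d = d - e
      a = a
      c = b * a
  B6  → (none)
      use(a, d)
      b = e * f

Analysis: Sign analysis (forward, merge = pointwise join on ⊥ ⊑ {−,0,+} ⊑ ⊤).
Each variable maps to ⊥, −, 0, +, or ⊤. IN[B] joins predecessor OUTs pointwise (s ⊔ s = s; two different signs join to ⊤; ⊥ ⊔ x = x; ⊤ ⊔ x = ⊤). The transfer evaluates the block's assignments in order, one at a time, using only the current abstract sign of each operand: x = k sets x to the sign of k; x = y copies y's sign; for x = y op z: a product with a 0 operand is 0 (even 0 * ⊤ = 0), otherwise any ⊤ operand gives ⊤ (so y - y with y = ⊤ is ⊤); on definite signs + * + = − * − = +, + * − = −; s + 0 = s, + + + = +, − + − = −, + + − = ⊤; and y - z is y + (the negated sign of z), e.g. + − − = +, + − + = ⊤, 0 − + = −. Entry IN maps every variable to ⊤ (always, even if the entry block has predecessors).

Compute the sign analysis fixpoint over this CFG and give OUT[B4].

Converged values:
  B0:   IN=(all ⊤)   OUT={a:-; rest ⊤}
  B1:   IN={a:-; rest ⊤}   OUT={a:-; rest ⊤}
  B2:   IN={a:-; rest ⊤}   OUT={a:-; rest ⊤}
  B3:   IN={a:-; rest ⊤}   OUT={d:+; rest ⊤}
  B4:   IN={d:+; rest ⊤}   OUT={d:+; rest ⊤}
  B5:   IN={d:+; rest ⊤}   OUT=(all ⊤)
  B6:   IN=(all ⊤)   OUT=(all ⊤)

Merge at B4: IN[B4] = OUT[B3] = {a: ⊤, b: ⊤, c: ⊤, d: +, e: ⊤, f: ⊤}
Applying B4's transfer function to that IN value gives OUT[B4] (row B4 above).

Answer: {a: ⊤, b: ⊤, c: ⊤, d: +, e: ⊤, f: ⊤}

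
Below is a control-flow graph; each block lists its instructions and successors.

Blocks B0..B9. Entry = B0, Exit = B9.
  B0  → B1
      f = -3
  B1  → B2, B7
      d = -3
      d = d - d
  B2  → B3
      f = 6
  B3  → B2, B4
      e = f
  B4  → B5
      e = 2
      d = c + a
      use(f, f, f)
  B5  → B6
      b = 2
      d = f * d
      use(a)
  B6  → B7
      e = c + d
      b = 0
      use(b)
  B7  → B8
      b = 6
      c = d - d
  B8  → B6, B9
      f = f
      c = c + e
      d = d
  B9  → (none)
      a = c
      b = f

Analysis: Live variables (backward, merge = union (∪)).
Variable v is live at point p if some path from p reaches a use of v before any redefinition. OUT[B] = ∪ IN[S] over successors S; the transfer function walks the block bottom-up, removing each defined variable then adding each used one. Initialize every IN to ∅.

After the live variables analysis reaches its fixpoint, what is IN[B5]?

Converged values:
  B0: | IN={a, c, e} | OUT={a, c, e, f}
  B1: | IN={a, c, e, f} | OUT={a, c, d, e, f}
  B2: | IN={a, c} | OUT={a, c, f}
  B3: | IN={a, c, f} | OUT={a, c, f}
  B4: | IN={a, c, f} | OUT={a, c, d, f}
  B5: | IN={a, c, d, f} | OUT={c, d, f}
  B6: | IN={c, d, f} | OUT={d, e, f}
  B7: | IN={d, e, f} | OUT={c, d, e, f}
  B8: | IN={c, d, e, f} | OUT={c, d, f}
  B9: | IN={c, f} | OUT={}

Merge at B5: OUT[B5] = IN[B6] = {c, d, f}
Applying B5's transfer function to that OUT value gives IN[B5] (row B5 above).

Answer: {a, c, d, f}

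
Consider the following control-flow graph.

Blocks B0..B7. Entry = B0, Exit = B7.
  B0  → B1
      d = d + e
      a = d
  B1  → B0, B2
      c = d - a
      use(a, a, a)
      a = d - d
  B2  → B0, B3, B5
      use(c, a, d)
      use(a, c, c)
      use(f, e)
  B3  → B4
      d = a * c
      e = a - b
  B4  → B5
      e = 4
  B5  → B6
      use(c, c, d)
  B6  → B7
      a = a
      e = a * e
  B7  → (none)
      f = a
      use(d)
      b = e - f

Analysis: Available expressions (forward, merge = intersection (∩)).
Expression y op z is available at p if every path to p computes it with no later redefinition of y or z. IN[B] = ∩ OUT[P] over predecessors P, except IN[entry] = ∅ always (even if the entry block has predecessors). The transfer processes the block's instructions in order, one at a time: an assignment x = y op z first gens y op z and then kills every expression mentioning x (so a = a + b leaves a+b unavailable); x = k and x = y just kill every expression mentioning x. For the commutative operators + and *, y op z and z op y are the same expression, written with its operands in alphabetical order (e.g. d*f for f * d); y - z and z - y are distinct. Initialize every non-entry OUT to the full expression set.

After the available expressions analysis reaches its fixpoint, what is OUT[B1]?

Answer: {d-d}

Derivation:
Converged values:
  B0:  IN={}  OUT={}
  B1:  IN={}  OUT={d-d}
  B2:  IN={d-d}  OUT={d-d}
  B3:  IN={d-d}  OUT={a*c, a-b}
  B4:  IN={a*c, a-b}  OUT={a*c, a-b}
  B5:  IN={}  OUT={}
  B6:  IN={}  OUT={}
  B7:  IN={}  OUT={e-f}

Merge at B1: IN[B1] = OUT[B0] = {}
Applying B1's transfer function to that IN value gives OUT[B1] (row B1 above).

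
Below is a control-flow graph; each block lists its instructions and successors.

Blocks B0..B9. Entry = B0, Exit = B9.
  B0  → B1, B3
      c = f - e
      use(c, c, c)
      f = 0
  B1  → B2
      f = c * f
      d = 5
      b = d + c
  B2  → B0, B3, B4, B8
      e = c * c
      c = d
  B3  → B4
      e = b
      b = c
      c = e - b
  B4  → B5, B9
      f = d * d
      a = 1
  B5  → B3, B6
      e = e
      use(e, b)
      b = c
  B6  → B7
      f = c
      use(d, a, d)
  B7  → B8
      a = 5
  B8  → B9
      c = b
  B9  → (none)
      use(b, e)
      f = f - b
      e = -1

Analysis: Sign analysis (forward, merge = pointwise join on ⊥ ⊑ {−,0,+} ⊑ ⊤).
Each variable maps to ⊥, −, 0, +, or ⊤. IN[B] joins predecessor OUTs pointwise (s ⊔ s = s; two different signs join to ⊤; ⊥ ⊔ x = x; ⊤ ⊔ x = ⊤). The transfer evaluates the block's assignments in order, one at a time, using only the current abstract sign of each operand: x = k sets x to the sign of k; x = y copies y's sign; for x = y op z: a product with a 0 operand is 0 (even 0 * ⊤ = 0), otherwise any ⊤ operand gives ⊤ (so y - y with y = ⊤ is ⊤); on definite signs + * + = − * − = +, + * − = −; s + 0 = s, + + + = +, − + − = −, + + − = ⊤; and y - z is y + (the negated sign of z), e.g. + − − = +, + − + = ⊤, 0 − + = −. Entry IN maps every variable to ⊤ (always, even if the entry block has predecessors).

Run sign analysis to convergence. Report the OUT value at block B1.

Answer: {a: ⊤, b: ⊤, c: ⊤, d: +, e: ⊤, f: 0}

Trace:
Fixpoint table:
  B0:   IN=(all ⊤)   OUT={f:0; rest ⊤}
  B1:   IN={f:0; rest ⊤}   OUT={d:+, f:0; rest ⊤}
  B2:   IN={d:+, f:0; rest ⊤}   OUT={c:+, d:+, f:0; rest ⊤}
  B3:   IN=(all ⊤)   OUT=(all ⊤)
  B4:   IN=(all ⊤)   OUT={a:+; rest ⊤}
  B5:   IN={a:+; rest ⊤}   OUT={a:+; rest ⊤}
  B6:   IN={a:+; rest ⊤}   OUT={a:+; rest ⊤}
  B7:   IN={a:+; rest ⊤}   OUT={a:+; rest ⊤}
  B8:   IN=(all ⊤)   OUT=(all ⊤)
  B9:   IN=(all ⊤)   OUT={e:-; rest ⊤}

Merge at B1: IN[B1] = OUT[B0] = {a: ⊤, b: ⊤, c: ⊤, d: ⊤, e: ⊤, f: 0}
Applying B1's transfer function to that IN value gives OUT[B1] (row B1 above).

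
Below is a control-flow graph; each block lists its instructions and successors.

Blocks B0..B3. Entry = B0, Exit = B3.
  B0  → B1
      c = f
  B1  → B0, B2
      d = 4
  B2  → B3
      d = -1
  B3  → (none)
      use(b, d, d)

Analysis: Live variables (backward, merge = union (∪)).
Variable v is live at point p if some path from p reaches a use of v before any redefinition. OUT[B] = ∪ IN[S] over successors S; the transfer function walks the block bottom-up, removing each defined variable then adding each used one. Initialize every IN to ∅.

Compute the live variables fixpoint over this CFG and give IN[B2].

Fixpoint table:
  B0:  IN={b, f}  OUT={b, f}
  B1:  IN={b, f}  OUT={b, f}
  B2:  IN={b}  OUT={b, d}
  B3:  IN={b, d}  OUT={}

Merge at B2: OUT[B2] = IN[B3] = {b, d}
Applying B2's transfer function to that OUT value gives IN[B2] (row B2 above).

Answer: {b}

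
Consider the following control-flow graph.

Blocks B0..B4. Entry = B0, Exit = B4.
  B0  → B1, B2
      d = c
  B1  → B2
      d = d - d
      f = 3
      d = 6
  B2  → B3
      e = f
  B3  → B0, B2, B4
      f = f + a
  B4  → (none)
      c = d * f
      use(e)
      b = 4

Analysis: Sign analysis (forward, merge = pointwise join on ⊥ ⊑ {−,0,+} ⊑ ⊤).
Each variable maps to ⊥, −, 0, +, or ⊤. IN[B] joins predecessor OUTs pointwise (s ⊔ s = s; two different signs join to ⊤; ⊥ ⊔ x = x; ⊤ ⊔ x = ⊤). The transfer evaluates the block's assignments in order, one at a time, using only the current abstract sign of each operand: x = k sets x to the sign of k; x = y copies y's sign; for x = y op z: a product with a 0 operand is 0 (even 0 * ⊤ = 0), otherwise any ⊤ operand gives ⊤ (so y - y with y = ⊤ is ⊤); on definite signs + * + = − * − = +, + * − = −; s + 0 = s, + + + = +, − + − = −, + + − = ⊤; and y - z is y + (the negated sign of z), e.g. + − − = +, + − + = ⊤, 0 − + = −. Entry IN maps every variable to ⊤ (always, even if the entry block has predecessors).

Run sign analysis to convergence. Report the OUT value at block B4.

Answer: {a: ⊤, b: +, c: ⊤, d: ⊤, e: ⊤, f: ⊤}

Working:
Per-block solution:
  B0: | IN=(all ⊤) | OUT=(all ⊤)
  B1: | IN=(all ⊤) | OUT={d:+, f:+; rest ⊤}
  B2: | IN=(all ⊤) | OUT=(all ⊤)
  B3: | IN=(all ⊤) | OUT=(all ⊤)
  B4: | IN=(all ⊤) | OUT={b:+; rest ⊤}

Merge at B4: IN[B4] = OUT[B3] = {a: ⊤, b: ⊤, c: ⊤, d: ⊤, e: ⊤, f: ⊤}
Applying B4's transfer function to that IN value gives OUT[B4] (row B4 above).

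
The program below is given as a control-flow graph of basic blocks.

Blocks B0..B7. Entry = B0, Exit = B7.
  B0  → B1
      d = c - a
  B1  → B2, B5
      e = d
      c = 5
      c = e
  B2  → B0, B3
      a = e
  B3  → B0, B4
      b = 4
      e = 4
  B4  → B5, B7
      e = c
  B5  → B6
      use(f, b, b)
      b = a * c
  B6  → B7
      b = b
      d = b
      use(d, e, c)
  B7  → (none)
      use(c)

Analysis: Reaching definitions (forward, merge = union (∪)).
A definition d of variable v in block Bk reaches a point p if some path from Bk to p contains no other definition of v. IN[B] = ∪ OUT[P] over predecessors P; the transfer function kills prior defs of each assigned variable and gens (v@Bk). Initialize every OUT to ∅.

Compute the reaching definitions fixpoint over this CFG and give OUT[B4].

Answer: {a@B2, b@B3, c@B1, d@B0, e@B4}

Trace:
Converged values:
  B0:  IN={a@B2, b@B3, c@B1, d@B0, e@B1, e@B3}  OUT={a@B2, b@B3, c@B1, d@B0, e@B1, e@B3}
  B1:  IN={a@B2, b@B3, c@B1, d@B0, e@B1, e@B3}  OUT={a@B2, b@B3, c@B1, d@B0, e@B1}
  B2:  IN={a@B2, b@B3, c@B1, d@B0, e@B1}  OUT={a@B2, b@B3, c@B1, d@B0, e@B1}
  B3:  IN={a@B2, b@B3, c@B1, d@B0, e@B1}  OUT={a@B2, b@B3, c@B1, d@B0, e@B3}
  B4:  IN={a@B2, b@B3, c@B1, d@B0, e@B3}  OUT={a@B2, b@B3, c@B1, d@B0, e@B4}
  B5:  IN={a@B2, b@B3, c@B1, d@B0, e@B1, e@B4}  OUT={a@B2, b@B5, c@B1, d@B0, e@B1, e@B4}
  B6:  IN={a@B2, b@B5, c@B1, d@B0, e@B1, e@B4}  OUT={a@B2, b@B6, c@B1, d@B6, e@B1, e@B4}
  B7:  IN={a@B2, b@B3, b@B6, c@B1, d@B0, d@B6, e@B1, e@B4}  OUT={a@B2, b@B3, b@B6, c@B1, d@B0, d@B6, e@B1, e@B4}

Merge at B4: IN[B4] = OUT[B3] = {a@B2, b@B3, c@B1, d@B0, e@B3}
Applying B4's transfer function to that IN value gives OUT[B4] (row B4 above).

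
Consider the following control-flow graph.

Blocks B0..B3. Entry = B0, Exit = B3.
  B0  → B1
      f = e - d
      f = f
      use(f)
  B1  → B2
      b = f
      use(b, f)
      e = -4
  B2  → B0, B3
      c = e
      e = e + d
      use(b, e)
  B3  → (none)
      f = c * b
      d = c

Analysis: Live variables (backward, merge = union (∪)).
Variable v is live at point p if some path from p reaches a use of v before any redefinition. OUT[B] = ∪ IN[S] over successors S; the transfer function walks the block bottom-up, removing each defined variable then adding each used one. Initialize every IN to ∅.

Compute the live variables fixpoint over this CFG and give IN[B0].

Answer: {d, e}

Derivation:
Fixpoint table:
  B0:  IN={d, e}  OUT={d, f}
  B1:  IN={d, f}  OUT={b, d, e}
  B2:  IN={b, d, e}  OUT={b, c, d, e}
  B3:  IN={b, c}  OUT={}

Merge at B0: OUT[B0] = IN[B1] = {d, f}
Applying B0's transfer function to that OUT value gives IN[B0] (row B0 above).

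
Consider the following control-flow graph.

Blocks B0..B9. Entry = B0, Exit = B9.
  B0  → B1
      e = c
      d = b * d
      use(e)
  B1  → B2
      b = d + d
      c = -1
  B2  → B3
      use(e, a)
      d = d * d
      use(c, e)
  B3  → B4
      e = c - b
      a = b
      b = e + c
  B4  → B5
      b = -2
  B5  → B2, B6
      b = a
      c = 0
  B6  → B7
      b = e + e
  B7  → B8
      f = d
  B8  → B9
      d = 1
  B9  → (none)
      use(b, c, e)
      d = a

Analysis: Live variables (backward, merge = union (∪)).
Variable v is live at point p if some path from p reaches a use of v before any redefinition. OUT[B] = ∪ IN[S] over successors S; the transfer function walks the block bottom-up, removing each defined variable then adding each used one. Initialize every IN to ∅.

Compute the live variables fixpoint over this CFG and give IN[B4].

Converged values:
  B0: | IN={a, b, c, d} | OUT={a, d, e}
  B1: | IN={a, d, e} | OUT={a, b, c, d, e}
  B2: | IN={a, b, c, d, e} | OUT={b, c, d}
  B3: | IN={b, c, d} | OUT={a, d, e}
  B4: | IN={a, d, e} | OUT={a, d, e}
  B5: | IN={a, d, e} | OUT={a, b, c, d, e}
  B6: | IN={a, c, d, e} | OUT={a, b, c, d, e}
  B7: | IN={a, b, c, d, e} | OUT={a, b, c, e}
  B8: | IN={a, b, c, e} | OUT={a, b, c, e}
  B9: | IN={a, b, c, e} | OUT={}

Merge at B4: OUT[B4] = IN[B5] = {a, d, e}
Applying B4's transfer function to that OUT value gives IN[B4] (row B4 above).

Answer: {a, d, e}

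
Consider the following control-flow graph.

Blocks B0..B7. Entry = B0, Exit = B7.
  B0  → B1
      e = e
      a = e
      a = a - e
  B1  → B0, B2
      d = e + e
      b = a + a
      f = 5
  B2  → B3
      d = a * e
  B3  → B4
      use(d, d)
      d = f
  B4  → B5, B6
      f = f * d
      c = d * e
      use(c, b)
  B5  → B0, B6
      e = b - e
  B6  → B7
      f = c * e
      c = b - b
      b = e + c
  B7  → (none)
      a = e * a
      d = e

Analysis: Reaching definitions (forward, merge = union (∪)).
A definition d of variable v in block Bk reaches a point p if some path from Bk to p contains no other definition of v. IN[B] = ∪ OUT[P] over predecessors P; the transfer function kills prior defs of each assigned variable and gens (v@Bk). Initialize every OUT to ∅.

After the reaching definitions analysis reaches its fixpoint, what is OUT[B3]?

Answer: {a@B0, b@B1, c@B4, d@B3, e@B0, f@B1}

Derivation:
Fixpoint table:
  B0:   IN={a@B0, b@B1, c@B4, d@B1, d@B3, e@B0, e@B5, f@B1, f@B4}   OUT={a@B0, b@B1, c@B4, d@B1, d@B3, e@B0, f@B1, f@B4}
  B1:   IN={a@B0, b@B1, c@B4, d@B1, d@B3, e@B0, f@B1, f@B4}   OUT={a@B0, b@B1, c@B4, d@B1, e@B0, f@B1}
  B2:   IN={a@B0, b@B1, c@B4, d@B1, e@B0, f@B1}   OUT={a@B0, b@B1, c@B4, d@B2, e@B0, f@B1}
  B3:   IN={a@B0, b@B1, c@B4, d@B2, e@B0, f@B1}   OUT={a@B0, b@B1, c@B4, d@B3, e@B0, f@B1}
  B4:   IN={a@B0, b@B1, c@B4, d@B3, e@B0, f@B1}   OUT={a@B0, b@B1, c@B4, d@B3, e@B0, f@B4}
  B5:   IN={a@B0, b@B1, c@B4, d@B3, e@B0, f@B4}   OUT={a@B0, b@B1, c@B4, d@B3, e@B5, f@B4}
  B6:   IN={a@B0, b@B1, c@B4, d@B3, e@B0, e@B5, f@B4}   OUT={a@B0, b@B6, c@B6, d@B3, e@B0, e@B5, f@B6}
  B7:   IN={a@B0, b@B6, c@B6, d@B3, e@B0, e@B5, f@B6}   OUT={a@B7, b@B6, c@B6, d@B7, e@B0, e@B5, f@B6}

Merge at B3: IN[B3] = OUT[B2] = {a@B0, b@B1, c@B4, d@B2, e@B0, f@B1}
Applying B3's transfer function to that IN value gives OUT[B3] (row B3 above).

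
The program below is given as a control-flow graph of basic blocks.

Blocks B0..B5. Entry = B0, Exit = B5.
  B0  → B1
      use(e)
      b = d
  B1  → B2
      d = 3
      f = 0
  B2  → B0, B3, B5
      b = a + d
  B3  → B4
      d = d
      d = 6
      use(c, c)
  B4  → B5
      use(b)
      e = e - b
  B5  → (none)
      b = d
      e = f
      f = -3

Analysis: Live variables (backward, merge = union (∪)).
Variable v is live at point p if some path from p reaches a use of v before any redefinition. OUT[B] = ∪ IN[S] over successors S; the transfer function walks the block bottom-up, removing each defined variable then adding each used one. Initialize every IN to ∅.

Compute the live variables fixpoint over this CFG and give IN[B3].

Answer: {b, c, d, e, f}

Trace:
Per-block solution:
  B0:  IN={a, c, d, e}  OUT={a, c, e}
  B1:  IN={a, c, e}  OUT={a, c, d, e, f}
  B2:  IN={a, c, d, e, f}  OUT={a, b, c, d, e, f}
  B3:  IN={b, c, d, e, f}  OUT={b, d, e, f}
  B4:  IN={b, d, e, f}  OUT={d, f}
  B5:  IN={d, f}  OUT={}

Merge at B3: OUT[B3] = IN[B4] = {b, d, e, f}
Applying B3's transfer function to that OUT value gives IN[B3] (row B3 above).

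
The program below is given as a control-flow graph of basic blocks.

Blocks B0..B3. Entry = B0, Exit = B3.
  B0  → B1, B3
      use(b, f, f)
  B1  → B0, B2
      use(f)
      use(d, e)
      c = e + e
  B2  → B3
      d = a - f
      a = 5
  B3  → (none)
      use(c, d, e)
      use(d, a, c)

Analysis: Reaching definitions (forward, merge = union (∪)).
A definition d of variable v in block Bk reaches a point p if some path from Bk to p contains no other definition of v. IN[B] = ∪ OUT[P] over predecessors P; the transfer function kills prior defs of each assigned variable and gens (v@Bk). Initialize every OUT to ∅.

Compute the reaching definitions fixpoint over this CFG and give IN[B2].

Answer: {c@B1}

Working:
Per-block solution:
  B0:   IN={c@B1}   OUT={c@B1}
  B1:   IN={c@B1}   OUT={c@B1}
  B2:   IN={c@B1}   OUT={a@B2, c@B1, d@B2}
  B3:   IN={a@B2, c@B1, d@B2}   OUT={a@B2, c@B1, d@B2}

Merge at B2: IN[B2] = OUT[B1] = {c@B1}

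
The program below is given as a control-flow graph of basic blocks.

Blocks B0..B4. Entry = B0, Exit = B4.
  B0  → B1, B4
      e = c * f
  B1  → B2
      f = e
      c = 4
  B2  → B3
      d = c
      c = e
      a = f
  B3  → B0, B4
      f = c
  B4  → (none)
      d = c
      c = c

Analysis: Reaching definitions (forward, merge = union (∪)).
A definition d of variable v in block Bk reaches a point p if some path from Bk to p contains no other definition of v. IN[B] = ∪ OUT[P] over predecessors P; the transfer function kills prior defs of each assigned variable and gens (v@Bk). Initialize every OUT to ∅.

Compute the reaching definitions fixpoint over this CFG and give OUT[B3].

Answer: {a@B2, c@B2, d@B2, e@B0, f@B3}

Derivation:
Fixpoint table:
  B0: | IN={a@B2, c@B2, d@B2, e@B0, f@B3} | OUT={a@B2, c@B2, d@B2, e@B0, f@B3}
  B1: | IN={a@B2, c@B2, d@B2, e@B0, f@B3} | OUT={a@B2, c@B1, d@B2, e@B0, f@B1}
  B2: | IN={a@B2, c@B1, d@B2, e@B0, f@B1} | OUT={a@B2, c@B2, d@B2, e@B0, f@B1}
  B3: | IN={a@B2, c@B2, d@B2, e@B0, f@B1} | OUT={a@B2, c@B2, d@B2, e@B0, f@B3}
  B4: | IN={a@B2, c@B2, d@B2, e@B0, f@B3} | OUT={a@B2, c@B4, d@B4, e@B0, f@B3}

Merge at B3: IN[B3] = OUT[B2] = {a@B2, c@B2, d@B2, e@B0, f@B1}
Applying B3's transfer function to that IN value gives OUT[B3] (row B3 above).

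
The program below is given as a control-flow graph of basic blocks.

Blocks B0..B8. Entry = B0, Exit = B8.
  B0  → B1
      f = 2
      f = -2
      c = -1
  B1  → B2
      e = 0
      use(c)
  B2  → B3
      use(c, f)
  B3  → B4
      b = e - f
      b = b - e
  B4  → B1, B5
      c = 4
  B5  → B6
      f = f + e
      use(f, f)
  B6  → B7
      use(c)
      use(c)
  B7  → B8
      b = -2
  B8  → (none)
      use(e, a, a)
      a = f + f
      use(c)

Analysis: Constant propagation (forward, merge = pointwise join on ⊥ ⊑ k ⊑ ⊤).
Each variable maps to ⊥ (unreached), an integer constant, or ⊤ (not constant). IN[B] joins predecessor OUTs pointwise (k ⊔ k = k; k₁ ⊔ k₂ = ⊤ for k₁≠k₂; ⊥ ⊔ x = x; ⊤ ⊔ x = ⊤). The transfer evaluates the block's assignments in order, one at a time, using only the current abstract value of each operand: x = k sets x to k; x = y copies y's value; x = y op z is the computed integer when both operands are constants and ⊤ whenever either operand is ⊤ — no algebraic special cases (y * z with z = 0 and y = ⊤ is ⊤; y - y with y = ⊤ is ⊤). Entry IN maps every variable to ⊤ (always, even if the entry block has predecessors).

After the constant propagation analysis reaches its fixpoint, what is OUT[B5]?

Answer: {a: ⊤, b: 2, c: 4, d: ⊤, e: 0, f: -2}

Trace:
Fixpoint table:
  B0: | IN=(all ⊤) | OUT={c:-1, f:-2; rest ⊤}
  B1: | IN={f:-2; rest ⊤} | OUT={e:0, f:-2; rest ⊤}
  B2: | IN={e:0, f:-2; rest ⊤} | OUT={e:0, f:-2; rest ⊤}
  B3: | IN={e:0, f:-2; rest ⊤} | OUT={b:2, e:0, f:-2; rest ⊤}
  B4: | IN={b:2, e:0, f:-2; rest ⊤} | OUT={b:2, c:4, e:0, f:-2; rest ⊤}
  B5: | IN={b:2, c:4, e:0, f:-2; rest ⊤} | OUT={b:2, c:4, e:0, f:-2; rest ⊤}
  B6: | IN={b:2, c:4, e:0, f:-2; rest ⊤} | OUT={b:2, c:4, e:0, f:-2; rest ⊤}
  B7: | IN={b:2, c:4, e:0, f:-2; rest ⊤} | OUT={b:-2, c:4, e:0, f:-2; rest ⊤}
  B8: | IN={b:-2, c:4, e:0, f:-2; rest ⊤} | OUT={a:-4, b:-2, c:4, e:0, f:-2; rest ⊤}

Merge at B5: IN[B5] = OUT[B4] = {a: ⊤, b: 2, c: 4, d: ⊤, e: 0, f: -2}
Applying B5's transfer function to that IN value gives OUT[B5] (row B5 above).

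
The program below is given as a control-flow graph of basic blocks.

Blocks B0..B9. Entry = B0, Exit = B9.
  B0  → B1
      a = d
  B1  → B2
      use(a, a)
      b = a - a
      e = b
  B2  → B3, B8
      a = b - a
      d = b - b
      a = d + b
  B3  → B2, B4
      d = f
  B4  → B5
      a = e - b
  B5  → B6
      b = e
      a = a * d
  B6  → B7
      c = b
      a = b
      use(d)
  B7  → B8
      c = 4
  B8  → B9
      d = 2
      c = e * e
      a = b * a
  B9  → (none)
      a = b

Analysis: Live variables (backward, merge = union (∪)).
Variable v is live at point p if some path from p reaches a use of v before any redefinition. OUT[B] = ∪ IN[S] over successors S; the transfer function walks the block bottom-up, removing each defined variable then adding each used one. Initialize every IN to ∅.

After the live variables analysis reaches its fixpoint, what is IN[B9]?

Answer: {b}

Working:
Per-block solution:
  B0:   IN={d, f}   OUT={a, f}
  B1:   IN={a, f}   OUT={a, b, e, f}
  B2:   IN={a, b, e, f}   OUT={a, b, e, f}
  B3:   IN={a, b, e, f}   OUT={a, b, d, e, f}
  B4:   IN={b, d, e}   OUT={a, d, e}
  B5:   IN={a, d, e}   OUT={b, d, e}
  B6:   IN={b, d, e}   OUT={a, b, e}
  B7:   IN={a, b, e}   OUT={a, b, e}
  B8:   IN={a, b, e}   OUT={b}
  B9:   IN={b}   OUT={}

B9 is the boundary node: OUT[B9] = {}
Applying B9's transfer function to that OUT value gives IN[B9] (row B9 above).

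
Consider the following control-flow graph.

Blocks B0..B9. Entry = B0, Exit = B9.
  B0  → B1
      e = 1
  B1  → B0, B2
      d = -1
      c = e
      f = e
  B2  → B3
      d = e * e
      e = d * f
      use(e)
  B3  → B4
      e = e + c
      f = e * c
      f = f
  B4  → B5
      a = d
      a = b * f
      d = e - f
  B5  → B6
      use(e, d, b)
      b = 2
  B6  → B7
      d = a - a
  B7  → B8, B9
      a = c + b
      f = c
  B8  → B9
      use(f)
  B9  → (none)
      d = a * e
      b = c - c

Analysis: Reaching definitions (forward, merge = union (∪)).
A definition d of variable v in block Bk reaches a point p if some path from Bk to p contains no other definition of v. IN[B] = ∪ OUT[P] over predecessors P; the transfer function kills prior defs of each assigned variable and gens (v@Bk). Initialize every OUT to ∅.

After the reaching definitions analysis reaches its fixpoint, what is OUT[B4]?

Answer: {a@B4, c@B1, d@B4, e@B3, f@B3}

Derivation:
Fixpoint table:
  B0: | IN={c@B1, d@B1, e@B0, f@B1} | OUT={c@B1, d@B1, e@B0, f@B1}
  B1: | IN={c@B1, d@B1, e@B0, f@B1} | OUT={c@B1, d@B1, e@B0, f@B1}
  B2: | IN={c@B1, d@B1, e@B0, f@B1} | OUT={c@B1, d@B2, e@B2, f@B1}
  B3: | IN={c@B1, d@B2, e@B2, f@B1} | OUT={c@B1, d@B2, e@B3, f@B3}
  B4: | IN={c@B1, d@B2, e@B3, f@B3} | OUT={a@B4, c@B1, d@B4, e@B3, f@B3}
  B5: | IN={a@B4, c@B1, d@B4, e@B3, f@B3} | OUT={a@B4, b@B5, c@B1, d@B4, e@B3, f@B3}
  B6: | IN={a@B4, b@B5, c@B1, d@B4, e@B3, f@B3} | OUT={a@B4, b@B5, c@B1, d@B6, e@B3, f@B3}
  B7: | IN={a@B4, b@B5, c@B1, d@B6, e@B3, f@B3} | OUT={a@B7, b@B5, c@B1, d@B6, e@B3, f@B7}
  B8: | IN={a@B7, b@B5, c@B1, d@B6, e@B3, f@B7} | OUT={a@B7, b@B5, c@B1, d@B6, e@B3, f@B7}
  B9: | IN={a@B7, b@B5, c@B1, d@B6, e@B3, f@B7} | OUT={a@B7, b@B9, c@B1, d@B9, e@B3, f@B7}

Merge at B4: IN[B4] = OUT[B3] = {c@B1, d@B2, e@B3, f@B3}
Applying B4's transfer function to that IN value gives OUT[B4] (row B4 above).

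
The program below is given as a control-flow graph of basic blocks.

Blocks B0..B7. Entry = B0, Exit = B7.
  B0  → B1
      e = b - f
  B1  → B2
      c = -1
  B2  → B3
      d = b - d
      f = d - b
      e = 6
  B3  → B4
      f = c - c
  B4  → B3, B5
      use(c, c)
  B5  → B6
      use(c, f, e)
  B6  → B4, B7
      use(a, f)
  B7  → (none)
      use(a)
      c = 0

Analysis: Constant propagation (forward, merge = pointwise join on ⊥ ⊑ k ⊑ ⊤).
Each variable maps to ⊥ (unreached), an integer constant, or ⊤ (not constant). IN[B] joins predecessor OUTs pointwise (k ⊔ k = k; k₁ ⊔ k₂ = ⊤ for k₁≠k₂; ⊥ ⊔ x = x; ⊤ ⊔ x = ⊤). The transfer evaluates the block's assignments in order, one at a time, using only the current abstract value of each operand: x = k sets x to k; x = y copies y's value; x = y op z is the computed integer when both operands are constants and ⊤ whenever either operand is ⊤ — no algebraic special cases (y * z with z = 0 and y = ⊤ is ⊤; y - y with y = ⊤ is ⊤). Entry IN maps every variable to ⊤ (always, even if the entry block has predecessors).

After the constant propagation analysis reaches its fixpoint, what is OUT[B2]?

Fixpoint table:
  B0:   IN=(all ⊤)   OUT=(all ⊤)
  B1:   IN=(all ⊤)   OUT={c:-1; rest ⊤}
  B2:   IN={c:-1; rest ⊤}   OUT={c:-1, e:6; rest ⊤}
  B3:   IN={c:-1, e:6; rest ⊤}   OUT={c:-1, e:6, f:0; rest ⊤}
  B4:   IN={c:-1, e:6, f:0; rest ⊤}   OUT={c:-1, e:6, f:0; rest ⊤}
  B5:   IN={c:-1, e:6, f:0; rest ⊤}   OUT={c:-1, e:6, f:0; rest ⊤}
  B6:   IN={c:-1, e:6, f:0; rest ⊤}   OUT={c:-1, e:6, f:0; rest ⊤}
  B7:   IN={c:-1, e:6, f:0; rest ⊤}   OUT={c:0, e:6, f:0; rest ⊤}

Merge at B2: IN[B2] = OUT[B1] = {a: ⊤, b: ⊤, c: -1, d: ⊤, e: ⊤, f: ⊤}
Applying B2's transfer function to that IN value gives OUT[B2] (row B2 above).

Answer: {a: ⊤, b: ⊤, c: -1, d: ⊤, e: 6, f: ⊤}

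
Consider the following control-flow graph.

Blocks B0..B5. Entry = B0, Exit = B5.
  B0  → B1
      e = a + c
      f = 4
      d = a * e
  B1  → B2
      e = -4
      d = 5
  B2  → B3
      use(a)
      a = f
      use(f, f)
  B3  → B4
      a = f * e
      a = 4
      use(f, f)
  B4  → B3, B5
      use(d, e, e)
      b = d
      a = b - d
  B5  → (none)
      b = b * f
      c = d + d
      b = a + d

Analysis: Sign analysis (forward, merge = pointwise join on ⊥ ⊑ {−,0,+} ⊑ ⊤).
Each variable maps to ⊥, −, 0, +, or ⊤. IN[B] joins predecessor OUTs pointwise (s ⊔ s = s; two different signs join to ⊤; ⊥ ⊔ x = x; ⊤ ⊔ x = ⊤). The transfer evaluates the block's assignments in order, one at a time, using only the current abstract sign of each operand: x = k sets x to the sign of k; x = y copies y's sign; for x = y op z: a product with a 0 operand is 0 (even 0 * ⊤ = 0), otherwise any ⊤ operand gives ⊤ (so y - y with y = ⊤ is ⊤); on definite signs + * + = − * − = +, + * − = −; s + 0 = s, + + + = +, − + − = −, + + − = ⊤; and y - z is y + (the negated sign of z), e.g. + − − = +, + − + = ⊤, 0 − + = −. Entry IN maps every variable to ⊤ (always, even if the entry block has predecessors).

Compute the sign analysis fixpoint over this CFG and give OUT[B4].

Per-block solution:
  B0: | IN=(all ⊤) | OUT={f:+; rest ⊤}
  B1: | IN={f:+; rest ⊤} | OUT={d:+, e:-, f:+; rest ⊤}
  B2: | IN={d:+, e:-, f:+; rest ⊤} | OUT={a:+, d:+, e:-, f:+; rest ⊤}
  B3: | IN={d:+, e:-, f:+; rest ⊤} | OUT={a:+, d:+, e:-, f:+; rest ⊤}
  B4: | IN={a:+, d:+, e:-, f:+; rest ⊤} | OUT={b:+, d:+, e:-, f:+; rest ⊤}
  B5: | IN={b:+, d:+, e:-, f:+; rest ⊤} | OUT={c:+, d:+, e:-, f:+; rest ⊤}

Merge at B4: IN[B4] = OUT[B3] = {a: +, b: ⊤, c: ⊤, d: +, e: -, f: +}
Applying B4's transfer function to that IN value gives OUT[B4] (row B4 above).

Answer: {a: ⊤, b: +, c: ⊤, d: +, e: -, f: +}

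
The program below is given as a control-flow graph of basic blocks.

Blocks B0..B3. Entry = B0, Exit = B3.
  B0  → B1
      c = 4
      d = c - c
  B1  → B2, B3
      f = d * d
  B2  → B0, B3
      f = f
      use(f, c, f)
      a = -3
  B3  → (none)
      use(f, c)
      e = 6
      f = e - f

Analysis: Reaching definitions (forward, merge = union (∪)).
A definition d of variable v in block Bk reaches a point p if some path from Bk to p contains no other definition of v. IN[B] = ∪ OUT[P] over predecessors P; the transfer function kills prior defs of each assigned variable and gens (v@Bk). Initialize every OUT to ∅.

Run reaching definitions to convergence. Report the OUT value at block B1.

Answer: {a@B2, c@B0, d@B0, f@B1}

Derivation:
Fixpoint table:
  B0: | IN={a@B2, c@B0, d@B0, f@B2} | OUT={a@B2, c@B0, d@B0, f@B2}
  B1: | IN={a@B2, c@B0, d@B0, f@B2} | OUT={a@B2, c@B0, d@B0, f@B1}
  B2: | IN={a@B2, c@B0, d@B0, f@B1} | OUT={a@B2, c@B0, d@B0, f@B2}
  B3: | IN={a@B2, c@B0, d@B0, f@B1, f@B2} | OUT={a@B2, c@B0, d@B0, e@B3, f@B3}

Merge at B1: IN[B1] = OUT[B0] = {a@B2, c@B0, d@B0, f@B2}
Applying B1's transfer function to that IN value gives OUT[B1] (row B1 above).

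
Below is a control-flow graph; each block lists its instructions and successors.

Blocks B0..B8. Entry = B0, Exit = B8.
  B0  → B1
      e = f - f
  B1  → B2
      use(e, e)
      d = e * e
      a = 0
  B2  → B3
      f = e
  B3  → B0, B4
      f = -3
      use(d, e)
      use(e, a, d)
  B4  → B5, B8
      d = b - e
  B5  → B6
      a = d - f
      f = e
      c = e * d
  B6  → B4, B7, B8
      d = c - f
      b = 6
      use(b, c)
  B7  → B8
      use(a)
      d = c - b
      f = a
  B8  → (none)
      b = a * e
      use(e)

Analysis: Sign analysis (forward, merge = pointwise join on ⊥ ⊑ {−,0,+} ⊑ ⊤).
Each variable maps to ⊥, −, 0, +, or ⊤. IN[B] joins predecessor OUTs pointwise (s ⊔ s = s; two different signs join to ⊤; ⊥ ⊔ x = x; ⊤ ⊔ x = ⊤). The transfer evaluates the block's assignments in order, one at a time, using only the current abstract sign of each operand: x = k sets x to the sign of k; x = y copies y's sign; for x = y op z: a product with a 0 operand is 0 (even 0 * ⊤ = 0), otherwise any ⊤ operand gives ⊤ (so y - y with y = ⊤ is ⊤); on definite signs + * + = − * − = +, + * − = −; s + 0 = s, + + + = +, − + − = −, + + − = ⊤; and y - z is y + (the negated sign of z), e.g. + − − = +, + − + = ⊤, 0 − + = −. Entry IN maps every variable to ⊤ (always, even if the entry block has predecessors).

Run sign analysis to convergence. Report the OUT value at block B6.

Converged values:
  B0:   IN=(all ⊤)   OUT=(all ⊤)
  B1:   IN=(all ⊤)   OUT={a:0; rest ⊤}
  B2:   IN={a:0; rest ⊤}   OUT={a:0; rest ⊤}
  B3:   IN={a:0; rest ⊤}   OUT={a:0, f:-; rest ⊤}
  B4:   IN=(all ⊤)   OUT=(all ⊤)
  B5:   IN=(all ⊤)   OUT=(all ⊤)
  B6:   IN=(all ⊤)   OUT={b:+; rest ⊤}
  B7:   IN={b:+; rest ⊤}   OUT={b:+; rest ⊤}
  B8:   IN=(all ⊤)   OUT=(all ⊤)

Merge at B6: IN[B6] = OUT[B5] = {a: ⊤, b: ⊤, c: ⊤, d: ⊤, e: ⊤, f: ⊤}
Applying B6's transfer function to that IN value gives OUT[B6] (row B6 above).

Answer: {a: ⊤, b: +, c: ⊤, d: ⊤, e: ⊤, f: ⊤}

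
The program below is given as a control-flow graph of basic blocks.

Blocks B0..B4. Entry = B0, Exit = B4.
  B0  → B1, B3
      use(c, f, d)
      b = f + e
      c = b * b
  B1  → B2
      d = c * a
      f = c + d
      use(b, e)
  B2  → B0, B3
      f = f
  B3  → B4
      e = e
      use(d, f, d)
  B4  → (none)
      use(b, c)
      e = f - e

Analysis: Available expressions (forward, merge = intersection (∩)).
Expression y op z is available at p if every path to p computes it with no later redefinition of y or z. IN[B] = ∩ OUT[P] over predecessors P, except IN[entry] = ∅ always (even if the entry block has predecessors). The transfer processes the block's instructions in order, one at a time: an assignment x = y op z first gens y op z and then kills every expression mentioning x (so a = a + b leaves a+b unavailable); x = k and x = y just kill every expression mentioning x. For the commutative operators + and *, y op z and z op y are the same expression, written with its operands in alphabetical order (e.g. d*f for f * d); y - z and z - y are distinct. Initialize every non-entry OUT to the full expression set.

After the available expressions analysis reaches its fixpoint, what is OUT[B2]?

Answer: {a*c, b*b, c+d}

Trace:
Fixpoint table:
  B0: | IN={} | OUT={b*b, e+f}
  B1: | IN={b*b, e+f} | OUT={a*c, b*b, c+d}
  B2: | IN={a*c, b*b, c+d} | OUT={a*c, b*b, c+d}
  B3: | IN={b*b} | OUT={b*b}
  B4: | IN={b*b} | OUT={b*b}

Merge at B2: IN[B2] = OUT[B1] = {a*c, b*b, c+d}
Applying B2's transfer function to that IN value gives OUT[B2] (row B2 above).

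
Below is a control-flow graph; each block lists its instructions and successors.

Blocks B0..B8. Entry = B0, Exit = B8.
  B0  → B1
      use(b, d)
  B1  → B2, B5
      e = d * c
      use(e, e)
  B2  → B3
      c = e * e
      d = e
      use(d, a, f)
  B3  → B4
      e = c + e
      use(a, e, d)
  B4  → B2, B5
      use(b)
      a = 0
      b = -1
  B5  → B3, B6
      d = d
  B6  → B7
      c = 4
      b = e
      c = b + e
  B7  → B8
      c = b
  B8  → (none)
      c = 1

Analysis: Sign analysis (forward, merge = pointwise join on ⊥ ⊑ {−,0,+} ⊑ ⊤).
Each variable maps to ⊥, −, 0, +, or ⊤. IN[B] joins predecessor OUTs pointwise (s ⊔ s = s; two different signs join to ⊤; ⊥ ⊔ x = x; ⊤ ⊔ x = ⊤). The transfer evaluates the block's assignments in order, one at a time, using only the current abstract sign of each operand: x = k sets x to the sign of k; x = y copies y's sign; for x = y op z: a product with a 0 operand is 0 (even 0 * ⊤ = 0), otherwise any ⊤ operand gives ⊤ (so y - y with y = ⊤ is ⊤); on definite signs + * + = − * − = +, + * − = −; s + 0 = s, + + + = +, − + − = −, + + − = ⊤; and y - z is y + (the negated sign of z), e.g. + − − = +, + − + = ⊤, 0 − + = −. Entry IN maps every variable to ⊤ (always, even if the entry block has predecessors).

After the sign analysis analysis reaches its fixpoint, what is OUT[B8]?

Converged values:
  B0:  IN=(all ⊤)  OUT=(all ⊤)
  B1:  IN=(all ⊤)  OUT=(all ⊤)
  B2:  IN=(all ⊤)  OUT=(all ⊤)
  B3:  IN=(all ⊤)  OUT=(all ⊤)
  B4:  IN=(all ⊤)  OUT={a:0, b:-; rest ⊤}
  B5:  IN=(all ⊤)  OUT=(all ⊤)
  B6:  IN=(all ⊤)  OUT=(all ⊤)
  B7:  IN=(all ⊤)  OUT=(all ⊤)
  B8:  IN=(all ⊤)  OUT={c:+; rest ⊤}

Merge at B8: IN[B8] = OUT[B7] = {a: ⊤, b: ⊤, c: ⊤, d: ⊤, e: ⊤, f: ⊤}
Applying B8's transfer function to that IN value gives OUT[B8] (row B8 above).

Answer: {a: ⊤, b: ⊤, c: +, d: ⊤, e: ⊤, f: ⊤}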